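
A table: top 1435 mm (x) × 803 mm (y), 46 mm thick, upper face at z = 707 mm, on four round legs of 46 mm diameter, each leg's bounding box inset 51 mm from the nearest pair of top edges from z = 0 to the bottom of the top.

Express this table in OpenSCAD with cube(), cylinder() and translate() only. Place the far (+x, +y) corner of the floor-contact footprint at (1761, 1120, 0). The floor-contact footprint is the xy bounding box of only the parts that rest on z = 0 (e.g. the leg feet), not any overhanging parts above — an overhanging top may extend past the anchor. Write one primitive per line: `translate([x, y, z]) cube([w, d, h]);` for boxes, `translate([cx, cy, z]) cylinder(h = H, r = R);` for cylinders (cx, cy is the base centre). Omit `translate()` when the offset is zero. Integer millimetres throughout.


translate([377, 368, 661]) cube([1435, 803, 46]);
translate([451, 442, 0]) cylinder(h = 661, r = 23);
translate([1738, 442, 0]) cylinder(h = 661, r = 23);
translate([451, 1097, 0]) cylinder(h = 661, r = 23);
translate([1738, 1097, 0]) cylinder(h = 661, r = 23);


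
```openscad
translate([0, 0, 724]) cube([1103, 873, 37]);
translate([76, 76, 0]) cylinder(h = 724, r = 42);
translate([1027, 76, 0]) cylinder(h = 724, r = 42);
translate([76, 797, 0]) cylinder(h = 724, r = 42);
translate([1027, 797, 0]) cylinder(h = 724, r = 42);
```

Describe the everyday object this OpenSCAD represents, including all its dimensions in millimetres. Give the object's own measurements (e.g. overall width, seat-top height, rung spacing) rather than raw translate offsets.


A table: top 1103 mm (x) × 873 mm (y), 37 mm thick, upper face at z = 761 mm, on four round legs of 84 mm diameter, each leg's bounding box inset 34 mm from the nearest pair of top edges from z = 0 to the bottom of the top.


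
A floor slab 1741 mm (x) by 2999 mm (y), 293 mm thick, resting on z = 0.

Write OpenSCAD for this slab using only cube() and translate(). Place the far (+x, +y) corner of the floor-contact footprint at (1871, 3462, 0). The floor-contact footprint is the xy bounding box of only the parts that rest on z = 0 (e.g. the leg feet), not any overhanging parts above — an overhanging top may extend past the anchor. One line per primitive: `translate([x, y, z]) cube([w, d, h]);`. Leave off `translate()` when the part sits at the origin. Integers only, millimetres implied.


translate([130, 463, 0]) cube([1741, 2999, 293]);


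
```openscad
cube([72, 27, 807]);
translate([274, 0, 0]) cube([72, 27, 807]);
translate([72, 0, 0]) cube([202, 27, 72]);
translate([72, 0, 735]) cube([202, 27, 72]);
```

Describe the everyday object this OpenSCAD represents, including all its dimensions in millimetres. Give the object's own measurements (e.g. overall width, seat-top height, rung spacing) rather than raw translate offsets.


A rectangular picture frame lying in the x–z plane (depth along y). The opening is 202 mm wide (x) by 663 mm tall (z), surrounded by a border 72 mm wide on all four sides. The frame is 27 mm deep and is made of two full-height vertical stiles with two horizontal rails fitted between them.


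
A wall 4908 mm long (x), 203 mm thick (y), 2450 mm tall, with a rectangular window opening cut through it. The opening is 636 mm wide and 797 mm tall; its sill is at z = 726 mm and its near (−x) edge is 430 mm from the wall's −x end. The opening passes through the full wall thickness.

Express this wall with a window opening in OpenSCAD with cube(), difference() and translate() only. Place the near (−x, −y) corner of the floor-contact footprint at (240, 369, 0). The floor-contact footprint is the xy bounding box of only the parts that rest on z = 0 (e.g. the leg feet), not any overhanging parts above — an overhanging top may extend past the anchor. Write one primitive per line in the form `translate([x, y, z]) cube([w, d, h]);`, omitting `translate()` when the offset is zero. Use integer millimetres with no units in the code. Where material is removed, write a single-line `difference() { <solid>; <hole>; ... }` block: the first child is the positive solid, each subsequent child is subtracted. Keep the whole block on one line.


difference() { translate([240, 369, 0]) cube([4908, 203, 2450]); translate([670, 369, 726]) cube([636, 203, 797]); }


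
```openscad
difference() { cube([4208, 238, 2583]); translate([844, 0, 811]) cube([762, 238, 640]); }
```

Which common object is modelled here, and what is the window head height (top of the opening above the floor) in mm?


A wall with a window opening. The window head height is 1451 mm.

A wall with a rectangular opening subtracted — a window. Sill at z = 811, opening 640 mm tall, so the head is at 811 + 640 = 1451 mm.


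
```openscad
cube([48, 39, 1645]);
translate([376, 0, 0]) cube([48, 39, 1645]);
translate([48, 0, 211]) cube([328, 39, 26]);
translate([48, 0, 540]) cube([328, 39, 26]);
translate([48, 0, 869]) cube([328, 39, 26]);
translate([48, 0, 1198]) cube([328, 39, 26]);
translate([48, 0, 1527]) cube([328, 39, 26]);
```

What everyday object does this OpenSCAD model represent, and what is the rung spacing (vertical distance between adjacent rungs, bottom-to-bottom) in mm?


A ladder. The rung spacing is 329 mm.

Two tall 48×39 posts with 5 short bars between them — a ladder. Adjacent rungs sit at z = 211 and z = 540, so the spacing is 540 − 211 = 329 mm.


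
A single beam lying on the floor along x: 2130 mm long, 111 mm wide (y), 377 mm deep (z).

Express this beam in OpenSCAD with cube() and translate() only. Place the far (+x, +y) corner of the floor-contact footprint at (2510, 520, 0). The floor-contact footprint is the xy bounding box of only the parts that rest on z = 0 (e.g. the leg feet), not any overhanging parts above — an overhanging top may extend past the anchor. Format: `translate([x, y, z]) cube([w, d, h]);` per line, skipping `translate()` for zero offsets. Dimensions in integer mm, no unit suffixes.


translate([380, 409, 0]) cube([2130, 111, 377]);


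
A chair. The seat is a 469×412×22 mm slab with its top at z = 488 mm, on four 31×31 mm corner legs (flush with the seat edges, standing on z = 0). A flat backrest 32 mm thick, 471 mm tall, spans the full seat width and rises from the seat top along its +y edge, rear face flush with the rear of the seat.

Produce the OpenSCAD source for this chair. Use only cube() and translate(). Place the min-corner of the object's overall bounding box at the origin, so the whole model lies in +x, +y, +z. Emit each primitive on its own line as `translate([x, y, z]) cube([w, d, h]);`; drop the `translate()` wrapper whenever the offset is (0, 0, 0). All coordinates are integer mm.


translate([0, 0, 466]) cube([469, 412, 22]);
cube([31, 31, 466]);
translate([438, 0, 0]) cube([31, 31, 466]);
translate([0, 381, 0]) cube([31, 31, 466]);
translate([438, 381, 0]) cube([31, 31, 466]);
translate([0, 380, 488]) cube([469, 32, 471]);


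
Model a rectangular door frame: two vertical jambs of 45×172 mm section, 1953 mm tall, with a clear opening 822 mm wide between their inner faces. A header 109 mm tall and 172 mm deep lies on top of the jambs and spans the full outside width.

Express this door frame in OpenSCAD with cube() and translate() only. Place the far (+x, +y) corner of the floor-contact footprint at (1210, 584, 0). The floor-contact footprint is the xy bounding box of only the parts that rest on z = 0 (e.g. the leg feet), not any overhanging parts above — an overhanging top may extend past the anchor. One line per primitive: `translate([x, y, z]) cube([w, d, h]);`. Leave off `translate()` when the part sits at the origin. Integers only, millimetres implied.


translate([298, 412, 0]) cube([45, 172, 1953]);
translate([1165, 412, 0]) cube([45, 172, 1953]);
translate([298, 412, 1953]) cube([912, 172, 109]);


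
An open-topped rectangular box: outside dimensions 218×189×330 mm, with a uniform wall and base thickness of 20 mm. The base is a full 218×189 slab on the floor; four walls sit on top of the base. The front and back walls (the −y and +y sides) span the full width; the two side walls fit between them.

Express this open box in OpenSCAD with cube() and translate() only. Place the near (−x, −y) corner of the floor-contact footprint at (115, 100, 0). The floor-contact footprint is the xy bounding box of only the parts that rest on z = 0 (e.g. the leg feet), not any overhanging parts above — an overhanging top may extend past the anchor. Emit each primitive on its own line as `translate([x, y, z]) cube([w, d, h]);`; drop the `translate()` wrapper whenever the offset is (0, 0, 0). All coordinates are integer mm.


translate([115, 100, 0]) cube([218, 189, 20]);
translate([115, 100, 20]) cube([218, 20, 310]);
translate([115, 269, 20]) cube([218, 20, 310]);
translate([115, 120, 20]) cube([20, 149, 310]);
translate([313, 120, 20]) cube([20, 149, 310]);


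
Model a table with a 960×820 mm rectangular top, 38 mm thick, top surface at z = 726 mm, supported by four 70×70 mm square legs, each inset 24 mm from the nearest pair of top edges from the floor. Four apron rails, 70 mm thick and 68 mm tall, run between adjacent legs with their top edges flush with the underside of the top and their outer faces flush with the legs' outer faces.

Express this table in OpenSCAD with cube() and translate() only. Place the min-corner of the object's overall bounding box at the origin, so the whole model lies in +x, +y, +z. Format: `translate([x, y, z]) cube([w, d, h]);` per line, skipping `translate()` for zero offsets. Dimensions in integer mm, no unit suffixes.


translate([0, 0, 688]) cube([960, 820, 38]);
translate([24, 24, 0]) cube([70, 70, 688]);
translate([866, 24, 0]) cube([70, 70, 688]);
translate([24, 726, 0]) cube([70, 70, 688]);
translate([866, 726, 0]) cube([70, 70, 688]);
translate([94, 24, 620]) cube([772, 70, 68]);
translate([94, 726, 620]) cube([772, 70, 68]);
translate([24, 94, 620]) cube([70, 632, 68]);
translate([866, 94, 620]) cube([70, 632, 68]);


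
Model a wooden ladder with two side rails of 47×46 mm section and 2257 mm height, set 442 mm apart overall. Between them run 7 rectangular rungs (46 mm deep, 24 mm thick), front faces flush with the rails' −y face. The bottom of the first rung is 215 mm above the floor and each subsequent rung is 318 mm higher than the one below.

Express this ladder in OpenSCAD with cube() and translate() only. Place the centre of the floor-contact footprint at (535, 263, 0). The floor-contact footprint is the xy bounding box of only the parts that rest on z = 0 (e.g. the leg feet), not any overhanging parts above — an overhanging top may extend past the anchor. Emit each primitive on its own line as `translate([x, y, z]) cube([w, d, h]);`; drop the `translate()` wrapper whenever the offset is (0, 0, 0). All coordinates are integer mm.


translate([314, 240, 0]) cube([47, 46, 2257]);
translate([709, 240, 0]) cube([47, 46, 2257]);
translate([361, 240, 215]) cube([348, 46, 24]);
translate([361, 240, 533]) cube([348, 46, 24]);
translate([361, 240, 851]) cube([348, 46, 24]);
translate([361, 240, 1169]) cube([348, 46, 24]);
translate([361, 240, 1487]) cube([348, 46, 24]);
translate([361, 240, 1805]) cube([348, 46, 24]);
translate([361, 240, 2123]) cube([348, 46, 24]);


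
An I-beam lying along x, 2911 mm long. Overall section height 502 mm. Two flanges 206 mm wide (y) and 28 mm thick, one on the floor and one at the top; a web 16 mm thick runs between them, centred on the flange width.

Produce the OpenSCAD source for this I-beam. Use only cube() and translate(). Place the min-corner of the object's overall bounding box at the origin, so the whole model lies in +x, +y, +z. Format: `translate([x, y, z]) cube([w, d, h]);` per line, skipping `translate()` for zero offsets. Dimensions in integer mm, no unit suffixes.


cube([2911, 206, 28]);
translate([0, 95, 28]) cube([2911, 16, 446]);
translate([0, 0, 474]) cube([2911, 206, 28]);


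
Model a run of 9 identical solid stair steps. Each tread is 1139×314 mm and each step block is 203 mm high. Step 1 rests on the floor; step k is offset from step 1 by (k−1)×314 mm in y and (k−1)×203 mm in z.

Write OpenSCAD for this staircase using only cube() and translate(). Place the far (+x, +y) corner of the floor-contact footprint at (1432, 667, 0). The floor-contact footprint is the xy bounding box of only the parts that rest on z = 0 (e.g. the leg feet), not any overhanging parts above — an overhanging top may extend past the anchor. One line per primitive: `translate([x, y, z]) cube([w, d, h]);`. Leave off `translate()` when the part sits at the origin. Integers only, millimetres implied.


translate([293, 353, 0]) cube([1139, 314, 203]);
translate([293, 667, 203]) cube([1139, 314, 203]);
translate([293, 981, 406]) cube([1139, 314, 203]);
translate([293, 1295, 609]) cube([1139, 314, 203]);
translate([293, 1609, 812]) cube([1139, 314, 203]);
translate([293, 1923, 1015]) cube([1139, 314, 203]);
translate([293, 2237, 1218]) cube([1139, 314, 203]);
translate([293, 2551, 1421]) cube([1139, 314, 203]);
translate([293, 2865, 1624]) cube([1139, 314, 203]);


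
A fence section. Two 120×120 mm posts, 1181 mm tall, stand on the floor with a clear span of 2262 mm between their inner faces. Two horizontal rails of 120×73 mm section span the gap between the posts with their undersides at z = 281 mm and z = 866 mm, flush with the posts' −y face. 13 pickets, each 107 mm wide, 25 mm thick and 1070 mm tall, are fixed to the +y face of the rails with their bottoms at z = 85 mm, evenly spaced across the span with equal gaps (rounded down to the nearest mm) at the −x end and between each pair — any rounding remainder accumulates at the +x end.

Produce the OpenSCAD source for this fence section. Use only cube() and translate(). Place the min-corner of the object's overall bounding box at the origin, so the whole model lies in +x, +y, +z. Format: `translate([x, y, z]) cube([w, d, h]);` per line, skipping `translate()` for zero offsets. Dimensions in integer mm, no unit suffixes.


cube([120, 120, 1181]);
translate([2382, 0, 0]) cube([120, 120, 1181]);
translate([120, 0, 281]) cube([2262, 120, 73]);
translate([120, 0, 866]) cube([2262, 120, 73]);
translate([182, 120, 85]) cube([107, 25, 1070]);
translate([351, 120, 85]) cube([107, 25, 1070]);
translate([520, 120, 85]) cube([107, 25, 1070]);
translate([689, 120, 85]) cube([107, 25, 1070]);
translate([858, 120, 85]) cube([107, 25, 1070]);
translate([1027, 120, 85]) cube([107, 25, 1070]);
translate([1196, 120, 85]) cube([107, 25, 1070]);
translate([1365, 120, 85]) cube([107, 25, 1070]);
translate([1534, 120, 85]) cube([107, 25, 1070]);
translate([1703, 120, 85]) cube([107, 25, 1070]);
translate([1872, 120, 85]) cube([107, 25, 1070]);
translate([2041, 120, 85]) cube([107, 25, 1070]);
translate([2210, 120, 85]) cube([107, 25, 1070]);


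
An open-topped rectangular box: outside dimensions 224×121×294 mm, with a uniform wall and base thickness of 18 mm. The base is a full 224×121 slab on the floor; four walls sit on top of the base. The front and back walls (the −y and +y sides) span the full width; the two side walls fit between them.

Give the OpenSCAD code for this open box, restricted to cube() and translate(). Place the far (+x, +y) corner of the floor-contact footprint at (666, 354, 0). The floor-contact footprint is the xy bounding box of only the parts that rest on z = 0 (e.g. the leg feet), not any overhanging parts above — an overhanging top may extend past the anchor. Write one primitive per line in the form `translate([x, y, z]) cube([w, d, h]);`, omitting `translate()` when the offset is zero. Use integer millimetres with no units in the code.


translate([442, 233, 0]) cube([224, 121, 18]);
translate([442, 233, 18]) cube([224, 18, 276]);
translate([442, 336, 18]) cube([224, 18, 276]);
translate([442, 251, 18]) cube([18, 85, 276]);
translate([648, 251, 18]) cube([18, 85, 276]);


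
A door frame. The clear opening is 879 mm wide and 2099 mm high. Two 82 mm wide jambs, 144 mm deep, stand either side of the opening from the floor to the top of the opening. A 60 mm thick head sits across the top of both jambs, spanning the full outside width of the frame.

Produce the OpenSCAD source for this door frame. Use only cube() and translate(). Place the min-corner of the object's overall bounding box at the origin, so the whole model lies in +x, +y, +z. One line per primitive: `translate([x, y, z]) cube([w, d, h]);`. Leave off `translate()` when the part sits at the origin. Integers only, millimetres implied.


cube([82, 144, 2099]);
translate([961, 0, 0]) cube([82, 144, 2099]);
translate([0, 0, 2099]) cube([1043, 144, 60]);


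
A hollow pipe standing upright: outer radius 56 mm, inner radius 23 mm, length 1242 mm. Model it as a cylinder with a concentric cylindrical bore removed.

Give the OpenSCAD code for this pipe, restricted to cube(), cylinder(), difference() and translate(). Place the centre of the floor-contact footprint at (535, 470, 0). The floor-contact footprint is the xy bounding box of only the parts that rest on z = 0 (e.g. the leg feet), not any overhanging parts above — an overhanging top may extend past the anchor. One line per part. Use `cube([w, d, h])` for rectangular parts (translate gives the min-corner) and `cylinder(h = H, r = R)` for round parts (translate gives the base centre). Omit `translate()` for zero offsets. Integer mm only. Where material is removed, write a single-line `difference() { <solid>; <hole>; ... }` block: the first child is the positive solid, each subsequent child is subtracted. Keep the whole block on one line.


difference() { translate([535, 470, 0]) cylinder(h = 1242, r = 56); translate([535, 470, 0]) cylinder(h = 1242, r = 23); }


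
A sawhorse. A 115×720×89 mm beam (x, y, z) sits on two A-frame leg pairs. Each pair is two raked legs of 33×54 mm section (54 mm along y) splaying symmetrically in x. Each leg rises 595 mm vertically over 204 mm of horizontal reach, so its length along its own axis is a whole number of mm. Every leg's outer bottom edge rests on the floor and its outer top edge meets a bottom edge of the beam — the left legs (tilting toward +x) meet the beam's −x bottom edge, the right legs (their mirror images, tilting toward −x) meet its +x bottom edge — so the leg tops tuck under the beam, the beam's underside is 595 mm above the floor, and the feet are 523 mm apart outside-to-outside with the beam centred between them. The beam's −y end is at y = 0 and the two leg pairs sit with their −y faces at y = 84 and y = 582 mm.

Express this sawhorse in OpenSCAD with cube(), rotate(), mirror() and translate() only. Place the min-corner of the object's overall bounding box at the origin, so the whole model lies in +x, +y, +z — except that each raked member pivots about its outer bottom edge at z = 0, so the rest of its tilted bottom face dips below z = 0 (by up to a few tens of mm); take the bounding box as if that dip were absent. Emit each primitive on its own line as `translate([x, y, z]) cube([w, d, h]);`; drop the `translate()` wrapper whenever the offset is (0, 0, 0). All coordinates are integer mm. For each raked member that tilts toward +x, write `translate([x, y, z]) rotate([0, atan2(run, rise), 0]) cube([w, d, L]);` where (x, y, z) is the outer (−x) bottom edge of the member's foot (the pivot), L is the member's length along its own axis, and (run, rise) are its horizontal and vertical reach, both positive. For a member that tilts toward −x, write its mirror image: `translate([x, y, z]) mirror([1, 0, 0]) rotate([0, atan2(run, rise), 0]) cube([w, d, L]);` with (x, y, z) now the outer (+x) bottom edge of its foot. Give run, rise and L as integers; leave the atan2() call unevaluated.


translate([204, 0, 595]) cube([115, 720, 89]);
translate([0, 84, 0]) rotate([0, atan2(204, 595), 0]) cube([33, 54, 629]);
translate([523, 84, 0]) mirror([1, 0, 0]) rotate([0, atan2(204, 595), 0]) cube([33, 54, 629]);
translate([0, 582, 0]) rotate([0, atan2(204, 595), 0]) cube([33, 54, 629]);
translate([523, 582, 0]) mirror([1, 0, 0]) rotate([0, atan2(204, 595), 0]) cube([33, 54, 629]);


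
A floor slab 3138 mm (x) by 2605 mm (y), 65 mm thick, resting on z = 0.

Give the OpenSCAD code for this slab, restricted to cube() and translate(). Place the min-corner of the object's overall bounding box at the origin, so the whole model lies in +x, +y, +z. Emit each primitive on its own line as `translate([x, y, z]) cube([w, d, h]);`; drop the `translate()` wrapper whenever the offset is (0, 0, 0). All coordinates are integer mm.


cube([3138, 2605, 65]);


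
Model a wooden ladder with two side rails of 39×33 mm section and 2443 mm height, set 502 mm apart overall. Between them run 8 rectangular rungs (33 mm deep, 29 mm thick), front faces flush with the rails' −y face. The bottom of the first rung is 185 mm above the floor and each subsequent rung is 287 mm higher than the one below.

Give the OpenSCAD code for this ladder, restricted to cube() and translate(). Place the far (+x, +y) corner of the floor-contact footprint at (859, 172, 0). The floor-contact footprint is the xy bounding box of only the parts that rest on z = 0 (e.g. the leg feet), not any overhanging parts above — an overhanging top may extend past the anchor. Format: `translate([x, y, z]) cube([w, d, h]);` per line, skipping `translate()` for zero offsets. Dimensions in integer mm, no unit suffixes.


translate([357, 139, 0]) cube([39, 33, 2443]);
translate([820, 139, 0]) cube([39, 33, 2443]);
translate([396, 139, 185]) cube([424, 33, 29]);
translate([396, 139, 472]) cube([424, 33, 29]);
translate([396, 139, 759]) cube([424, 33, 29]);
translate([396, 139, 1046]) cube([424, 33, 29]);
translate([396, 139, 1333]) cube([424, 33, 29]);
translate([396, 139, 1620]) cube([424, 33, 29]);
translate([396, 139, 1907]) cube([424, 33, 29]);
translate([396, 139, 2194]) cube([424, 33, 29]);


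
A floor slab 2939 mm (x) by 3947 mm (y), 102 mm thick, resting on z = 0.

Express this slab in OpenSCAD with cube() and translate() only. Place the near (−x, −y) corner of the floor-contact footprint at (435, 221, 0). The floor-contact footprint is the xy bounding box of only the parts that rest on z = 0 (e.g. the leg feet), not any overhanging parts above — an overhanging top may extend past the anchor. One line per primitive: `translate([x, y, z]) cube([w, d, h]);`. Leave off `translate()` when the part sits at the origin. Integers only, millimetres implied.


translate([435, 221, 0]) cube([2939, 3947, 102]);


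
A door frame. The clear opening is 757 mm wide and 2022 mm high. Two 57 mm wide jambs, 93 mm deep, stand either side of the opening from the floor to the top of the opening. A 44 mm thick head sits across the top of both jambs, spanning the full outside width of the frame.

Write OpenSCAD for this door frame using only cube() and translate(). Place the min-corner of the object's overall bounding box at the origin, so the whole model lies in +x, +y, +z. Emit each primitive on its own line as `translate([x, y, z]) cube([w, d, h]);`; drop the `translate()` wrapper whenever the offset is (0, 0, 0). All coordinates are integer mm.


cube([57, 93, 2022]);
translate([814, 0, 0]) cube([57, 93, 2022]);
translate([0, 0, 2022]) cube([871, 93, 44]);


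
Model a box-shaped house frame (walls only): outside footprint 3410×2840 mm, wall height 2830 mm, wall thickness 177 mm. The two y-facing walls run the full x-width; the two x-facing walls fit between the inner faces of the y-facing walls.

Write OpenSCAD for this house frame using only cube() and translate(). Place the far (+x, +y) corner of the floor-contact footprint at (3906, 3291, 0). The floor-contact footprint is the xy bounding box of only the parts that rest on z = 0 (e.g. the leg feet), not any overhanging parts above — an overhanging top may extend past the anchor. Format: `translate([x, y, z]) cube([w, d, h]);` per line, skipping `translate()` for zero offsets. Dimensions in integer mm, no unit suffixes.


translate([496, 451, 0]) cube([3410, 177, 2830]);
translate([496, 3114, 0]) cube([3410, 177, 2830]);
translate([496, 628, 0]) cube([177, 2486, 2830]);
translate([3729, 628, 0]) cube([177, 2486, 2830]);


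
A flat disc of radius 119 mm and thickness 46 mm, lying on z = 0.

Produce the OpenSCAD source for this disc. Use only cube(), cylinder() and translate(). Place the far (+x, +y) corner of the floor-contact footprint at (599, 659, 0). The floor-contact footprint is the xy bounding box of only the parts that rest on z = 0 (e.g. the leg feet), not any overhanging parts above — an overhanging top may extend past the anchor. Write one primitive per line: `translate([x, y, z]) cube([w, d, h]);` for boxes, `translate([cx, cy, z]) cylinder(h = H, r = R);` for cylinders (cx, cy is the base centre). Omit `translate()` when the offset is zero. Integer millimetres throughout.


translate([480, 540, 0]) cylinder(h = 46, r = 119);


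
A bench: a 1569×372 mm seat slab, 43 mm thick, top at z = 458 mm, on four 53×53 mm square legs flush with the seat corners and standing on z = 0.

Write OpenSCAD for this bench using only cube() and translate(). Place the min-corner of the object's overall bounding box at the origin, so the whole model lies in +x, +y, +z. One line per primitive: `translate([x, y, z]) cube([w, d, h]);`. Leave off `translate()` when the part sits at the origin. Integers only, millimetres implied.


// leg_h = 458 − 43 = 415
translate([0, 0, 415]) cube([1569, 372, 43]);
cube([53, 53, 415]);
translate([0, 319, 0]) cube([53, 53, 415]);
translate([1516, 0, 0]) cube([53, 53, 415]);
translate([1516, 319, 0]) cube([53, 53, 415]);


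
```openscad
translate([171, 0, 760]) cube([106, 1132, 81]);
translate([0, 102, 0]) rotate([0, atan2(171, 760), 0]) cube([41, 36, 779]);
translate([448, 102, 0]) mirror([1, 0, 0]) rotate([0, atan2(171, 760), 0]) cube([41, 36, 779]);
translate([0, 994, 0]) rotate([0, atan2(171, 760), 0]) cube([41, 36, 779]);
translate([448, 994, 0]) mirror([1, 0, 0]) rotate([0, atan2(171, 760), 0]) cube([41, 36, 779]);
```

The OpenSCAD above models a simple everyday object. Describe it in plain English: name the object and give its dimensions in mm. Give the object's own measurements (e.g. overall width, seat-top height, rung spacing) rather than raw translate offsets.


A sawhorse. A 106×1132×81 mm beam (x, y, z) sits on two A-frame leg pairs. Each pair is two raked legs of 41×36 mm section (36 mm along y) splaying symmetrically in x. Each leg rises 760 mm vertically over 171 mm of horizontal reach and is 779 mm long along its own axis. Every leg's outer bottom edge rests on the floor and its outer top edge meets a bottom edge of the beam — the left legs (tilting toward +x) meet the beam's −x bottom edge, the right legs (their mirror images, tilting toward −x) meet its +x bottom edge — so the leg tops tuck under the beam, the beam's underside is 760 mm above the floor, and the feet are 448 mm apart outside-to-outside with the beam centred between them. The two leg pairs are set in 102 mm from either end of the beam.


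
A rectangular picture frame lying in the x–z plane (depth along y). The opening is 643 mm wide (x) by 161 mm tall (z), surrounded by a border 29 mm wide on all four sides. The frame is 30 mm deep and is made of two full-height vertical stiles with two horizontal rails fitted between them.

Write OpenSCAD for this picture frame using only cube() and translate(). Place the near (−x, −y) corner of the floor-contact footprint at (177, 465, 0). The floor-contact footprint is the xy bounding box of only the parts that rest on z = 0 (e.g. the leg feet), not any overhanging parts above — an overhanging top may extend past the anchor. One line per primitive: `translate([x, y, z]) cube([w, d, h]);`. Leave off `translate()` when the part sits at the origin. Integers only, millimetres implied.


translate([177, 465, 0]) cube([29, 30, 219]);
translate([849, 465, 0]) cube([29, 30, 219]);
translate([206, 465, 0]) cube([643, 30, 29]);
translate([206, 465, 190]) cube([643, 30, 29]);


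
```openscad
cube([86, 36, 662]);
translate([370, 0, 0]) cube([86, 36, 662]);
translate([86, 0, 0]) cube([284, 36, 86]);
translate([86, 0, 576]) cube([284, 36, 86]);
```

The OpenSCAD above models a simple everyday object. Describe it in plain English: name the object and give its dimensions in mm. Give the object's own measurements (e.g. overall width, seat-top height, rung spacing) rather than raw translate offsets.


A rectangular picture frame lying in the x–z plane (depth along y). The opening is 284 mm wide (x) by 490 mm tall (z), surrounded by a border 86 mm wide on all four sides. The frame is 36 mm deep and is made of two full-height vertical stiles with two horizontal rails fitted between them.


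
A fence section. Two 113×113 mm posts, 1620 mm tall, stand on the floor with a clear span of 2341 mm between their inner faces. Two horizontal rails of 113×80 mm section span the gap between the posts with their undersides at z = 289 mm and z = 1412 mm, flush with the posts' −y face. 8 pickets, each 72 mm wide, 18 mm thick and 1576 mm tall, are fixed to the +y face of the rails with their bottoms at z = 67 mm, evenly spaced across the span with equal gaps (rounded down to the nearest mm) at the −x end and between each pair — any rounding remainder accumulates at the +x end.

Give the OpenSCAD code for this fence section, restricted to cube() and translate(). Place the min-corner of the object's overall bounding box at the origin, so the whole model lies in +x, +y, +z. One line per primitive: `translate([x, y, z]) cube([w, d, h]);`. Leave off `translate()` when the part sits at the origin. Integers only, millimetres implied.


cube([113, 113, 1620]);
translate([2454, 0, 0]) cube([113, 113, 1620]);
translate([113, 0, 289]) cube([2341, 113, 80]);
translate([113, 0, 1412]) cube([2341, 113, 80]);
translate([309, 113, 67]) cube([72, 18, 1576]);
translate([577, 113, 67]) cube([72, 18, 1576]);
translate([845, 113, 67]) cube([72, 18, 1576]);
translate([1113, 113, 67]) cube([72, 18, 1576]);
translate([1381, 113, 67]) cube([72, 18, 1576]);
translate([1649, 113, 67]) cube([72, 18, 1576]);
translate([1917, 113, 67]) cube([72, 18, 1576]);
translate([2185, 113, 67]) cube([72, 18, 1576]);


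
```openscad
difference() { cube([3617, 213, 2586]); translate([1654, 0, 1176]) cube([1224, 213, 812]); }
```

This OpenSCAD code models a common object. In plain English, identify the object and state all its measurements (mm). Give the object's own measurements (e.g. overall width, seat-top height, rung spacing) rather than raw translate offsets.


A wall 3617 mm long (x), 213 mm thick (y), 2586 mm tall, with a rectangular window opening cut through it. The opening is 1224 mm wide and 812 mm tall; its sill is at z = 1176 mm and its near (−x) edge is 1654 mm from the wall's −x end. The opening passes through the full wall thickness.


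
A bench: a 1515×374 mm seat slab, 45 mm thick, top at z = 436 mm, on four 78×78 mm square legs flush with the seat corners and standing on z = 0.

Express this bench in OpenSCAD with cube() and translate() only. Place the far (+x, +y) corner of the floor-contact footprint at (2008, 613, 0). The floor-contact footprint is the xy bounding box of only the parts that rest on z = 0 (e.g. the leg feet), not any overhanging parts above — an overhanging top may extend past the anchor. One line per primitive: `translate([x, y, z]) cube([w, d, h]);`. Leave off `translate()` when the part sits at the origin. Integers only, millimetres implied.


translate([493, 239, 391]) cube([1515, 374, 45]);
translate([493, 239, 0]) cube([78, 78, 391]);
translate([493, 535, 0]) cube([78, 78, 391]);
translate([1930, 239, 0]) cube([78, 78, 391]);
translate([1930, 535, 0]) cube([78, 78, 391]);


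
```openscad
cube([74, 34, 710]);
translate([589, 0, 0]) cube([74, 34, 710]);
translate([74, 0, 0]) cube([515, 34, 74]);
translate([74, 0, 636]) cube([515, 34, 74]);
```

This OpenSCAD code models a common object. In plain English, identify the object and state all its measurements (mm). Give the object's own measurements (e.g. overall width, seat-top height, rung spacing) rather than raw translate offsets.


A rectangular picture frame lying in the x–z plane (depth along y). The opening is 515 mm wide (x) by 562 mm tall (z), surrounded by a border 74 mm wide on all four sides. The frame is 34 mm deep and is made of two full-height vertical stiles with two horizontal rails fitted between them.


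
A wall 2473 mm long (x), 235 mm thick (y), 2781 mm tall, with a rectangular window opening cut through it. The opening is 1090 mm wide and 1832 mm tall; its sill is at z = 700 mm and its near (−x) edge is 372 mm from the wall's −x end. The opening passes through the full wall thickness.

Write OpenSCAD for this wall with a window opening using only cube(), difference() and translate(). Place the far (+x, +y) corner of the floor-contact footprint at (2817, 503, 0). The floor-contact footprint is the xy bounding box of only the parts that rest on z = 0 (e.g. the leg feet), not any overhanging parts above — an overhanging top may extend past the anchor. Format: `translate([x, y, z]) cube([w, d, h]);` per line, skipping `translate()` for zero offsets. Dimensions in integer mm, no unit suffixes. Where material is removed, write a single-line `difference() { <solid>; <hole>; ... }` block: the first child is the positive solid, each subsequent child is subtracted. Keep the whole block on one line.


difference() { translate([344, 268, 0]) cube([2473, 235, 2781]); translate([716, 268, 700]) cube([1090, 235, 1832]); }


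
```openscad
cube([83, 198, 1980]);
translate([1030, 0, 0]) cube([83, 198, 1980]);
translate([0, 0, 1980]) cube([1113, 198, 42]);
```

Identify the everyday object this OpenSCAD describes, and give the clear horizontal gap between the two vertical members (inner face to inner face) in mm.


A door frame. The clear opening width is 947 mm.

Two 1980 mm tall posts with a header on top — a door frame. The left jamb is 83 mm wide at x = 0; the right jamb starts at x = 1030. The clear opening is 1030 − 83 = 947 mm.


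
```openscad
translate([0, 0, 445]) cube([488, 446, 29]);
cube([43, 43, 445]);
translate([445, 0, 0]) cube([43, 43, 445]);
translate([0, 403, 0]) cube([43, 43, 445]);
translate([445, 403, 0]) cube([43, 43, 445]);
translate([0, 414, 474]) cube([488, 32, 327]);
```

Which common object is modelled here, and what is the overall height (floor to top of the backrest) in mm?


A chair. The overall height is 801 mm.

A slab on four corner posts with a tall panel at the back — a chair. The seat slab sits at z = 445 with thickness 29, and the 327 mm backrest starts at the seat top, so the overall height is 445 + 29 + 327 = 801 mm.


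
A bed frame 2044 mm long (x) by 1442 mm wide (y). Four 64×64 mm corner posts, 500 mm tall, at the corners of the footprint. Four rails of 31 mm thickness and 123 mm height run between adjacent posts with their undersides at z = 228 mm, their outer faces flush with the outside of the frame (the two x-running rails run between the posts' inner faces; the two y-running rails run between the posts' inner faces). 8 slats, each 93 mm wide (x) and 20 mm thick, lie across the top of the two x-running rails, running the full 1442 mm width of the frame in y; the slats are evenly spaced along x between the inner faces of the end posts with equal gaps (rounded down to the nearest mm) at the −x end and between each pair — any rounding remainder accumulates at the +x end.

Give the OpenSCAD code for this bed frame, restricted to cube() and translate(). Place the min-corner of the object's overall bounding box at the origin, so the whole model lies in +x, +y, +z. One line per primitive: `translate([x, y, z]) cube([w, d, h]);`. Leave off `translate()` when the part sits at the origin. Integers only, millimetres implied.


// slat z = rail_z + rail_h = 228 + 123 = 351
// slat gap = ⌊(1916 − 8·93) / 9⌋ = 130
cube([64, 64, 500]);
translate([0, 1378, 0]) cube([64, 64, 500]);
translate([1980, 0, 0]) cube([64, 64, 500]);
translate([1980, 1378, 0]) cube([64, 64, 500]);
translate([64, 0, 228]) cube([1916, 31, 123]);
translate([64, 1411, 228]) cube([1916, 31, 123]);
translate([0, 64, 228]) cube([31, 1314, 123]);
translate([2013, 64, 228]) cube([31, 1314, 123]);
translate([194, 0, 351]) cube([93, 1442, 20]);
translate([417, 0, 351]) cube([93, 1442, 20]);
translate([640, 0, 351]) cube([93, 1442, 20]);
translate([863, 0, 351]) cube([93, 1442, 20]);
translate([1086, 0, 351]) cube([93, 1442, 20]);
translate([1309, 0, 351]) cube([93, 1442, 20]);
translate([1532, 0, 351]) cube([93, 1442, 20]);
translate([1755, 0, 351]) cube([93, 1442, 20]);


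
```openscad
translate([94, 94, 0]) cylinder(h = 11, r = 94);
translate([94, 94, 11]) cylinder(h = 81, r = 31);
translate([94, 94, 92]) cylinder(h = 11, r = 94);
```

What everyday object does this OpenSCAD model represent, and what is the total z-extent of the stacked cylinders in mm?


A spool. The overall height is 103 mm.

Three coaxial cylinders, large–small–large — a spool. Two 11 mm flanges and a 81 mm core give 11 + 81 + 11 = 103 mm.


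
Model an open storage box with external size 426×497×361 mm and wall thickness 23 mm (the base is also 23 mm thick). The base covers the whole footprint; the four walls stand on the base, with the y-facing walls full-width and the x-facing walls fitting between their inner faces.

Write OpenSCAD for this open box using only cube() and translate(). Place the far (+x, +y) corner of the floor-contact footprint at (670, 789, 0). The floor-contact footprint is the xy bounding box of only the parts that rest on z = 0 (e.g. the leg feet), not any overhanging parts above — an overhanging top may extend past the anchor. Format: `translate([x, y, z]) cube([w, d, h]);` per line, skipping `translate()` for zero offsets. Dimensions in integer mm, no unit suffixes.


translate([244, 292, 0]) cube([426, 497, 23]);
translate([244, 292, 23]) cube([426, 23, 338]);
translate([244, 766, 23]) cube([426, 23, 338]);
translate([244, 315, 23]) cube([23, 451, 338]);
translate([647, 315, 23]) cube([23, 451, 338]);


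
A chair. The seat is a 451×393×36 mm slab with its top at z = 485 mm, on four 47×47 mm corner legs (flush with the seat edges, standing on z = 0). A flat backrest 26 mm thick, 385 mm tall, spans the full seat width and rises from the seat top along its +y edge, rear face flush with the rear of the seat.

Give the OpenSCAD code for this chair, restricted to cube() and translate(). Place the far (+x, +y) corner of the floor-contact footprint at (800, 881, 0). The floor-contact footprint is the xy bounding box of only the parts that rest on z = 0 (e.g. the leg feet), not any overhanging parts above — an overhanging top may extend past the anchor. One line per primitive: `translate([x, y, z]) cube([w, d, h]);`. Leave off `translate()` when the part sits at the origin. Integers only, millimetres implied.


// leg_h = 485 - 36 = 449
translate([349, 488, 449]) cube([451, 393, 36]);
translate([349, 488, 0]) cube([47, 47, 449]);
translate([753, 488, 0]) cube([47, 47, 449]);
translate([349, 834, 0]) cube([47, 47, 449]);
translate([753, 834, 0]) cube([47, 47, 449]);
translate([349, 855, 485]) cube([451, 26, 385]);


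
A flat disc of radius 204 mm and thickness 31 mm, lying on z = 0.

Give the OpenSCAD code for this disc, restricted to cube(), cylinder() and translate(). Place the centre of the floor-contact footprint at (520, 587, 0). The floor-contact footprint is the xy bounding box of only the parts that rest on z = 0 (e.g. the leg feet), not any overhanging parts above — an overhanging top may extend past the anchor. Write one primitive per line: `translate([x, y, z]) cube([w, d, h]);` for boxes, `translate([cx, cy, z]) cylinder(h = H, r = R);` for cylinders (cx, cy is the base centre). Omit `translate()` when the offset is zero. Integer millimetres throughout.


translate([520, 587, 0]) cylinder(h = 31, r = 204);


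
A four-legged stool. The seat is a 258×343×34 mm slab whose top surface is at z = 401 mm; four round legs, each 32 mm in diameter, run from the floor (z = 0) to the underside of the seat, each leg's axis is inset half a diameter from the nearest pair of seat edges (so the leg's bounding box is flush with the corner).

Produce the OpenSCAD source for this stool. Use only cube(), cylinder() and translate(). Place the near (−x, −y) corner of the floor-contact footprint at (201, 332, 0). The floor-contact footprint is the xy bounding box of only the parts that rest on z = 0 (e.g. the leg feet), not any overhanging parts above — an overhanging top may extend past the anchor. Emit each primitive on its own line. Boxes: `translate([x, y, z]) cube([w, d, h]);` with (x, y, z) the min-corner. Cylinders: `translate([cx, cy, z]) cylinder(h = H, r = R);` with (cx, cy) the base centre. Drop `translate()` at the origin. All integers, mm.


translate([201, 332, 367]) cube([258, 343, 34]);
translate([217, 348, 0]) cylinder(h = 367, r = 16);
translate([443, 348, 0]) cylinder(h = 367, r = 16);
translate([217, 659, 0]) cylinder(h = 367, r = 16);
translate([443, 659, 0]) cylinder(h = 367, r = 16);
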